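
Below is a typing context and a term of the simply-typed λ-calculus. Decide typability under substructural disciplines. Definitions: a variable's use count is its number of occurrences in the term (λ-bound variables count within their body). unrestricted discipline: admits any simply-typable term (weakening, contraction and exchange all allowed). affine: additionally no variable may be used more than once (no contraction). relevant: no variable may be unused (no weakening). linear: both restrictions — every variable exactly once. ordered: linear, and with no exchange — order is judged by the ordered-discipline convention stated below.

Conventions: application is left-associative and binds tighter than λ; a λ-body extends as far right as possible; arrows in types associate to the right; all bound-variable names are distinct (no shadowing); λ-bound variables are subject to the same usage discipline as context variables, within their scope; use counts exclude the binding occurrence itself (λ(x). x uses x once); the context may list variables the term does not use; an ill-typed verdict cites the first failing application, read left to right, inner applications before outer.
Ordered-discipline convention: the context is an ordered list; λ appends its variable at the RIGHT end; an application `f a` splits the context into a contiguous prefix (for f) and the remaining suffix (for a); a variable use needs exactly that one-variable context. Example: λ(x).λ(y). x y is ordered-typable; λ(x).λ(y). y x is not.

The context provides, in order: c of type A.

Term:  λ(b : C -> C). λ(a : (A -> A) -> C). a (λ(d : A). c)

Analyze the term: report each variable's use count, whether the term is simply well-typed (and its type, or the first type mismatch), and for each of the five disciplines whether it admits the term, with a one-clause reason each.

variable uses: c=1, b [bound]=0, a [bound]=1, d [bound]=0
order of uses: a, c
typing: ✓ — (C -> C) -> ((A -> A) -> C) -> C
ordered: ✗ — b, d never used (weakening)
linear: ✗ — b, d never used (weakening)
affine: ✓ — at most one use each (c, b, a, d)
relevant: ✗ — b, d never used (weakening)
unrestricted: ✓ — well-typed at (C -> C) -> ((A -> A) -> C) -> C; no restrictions here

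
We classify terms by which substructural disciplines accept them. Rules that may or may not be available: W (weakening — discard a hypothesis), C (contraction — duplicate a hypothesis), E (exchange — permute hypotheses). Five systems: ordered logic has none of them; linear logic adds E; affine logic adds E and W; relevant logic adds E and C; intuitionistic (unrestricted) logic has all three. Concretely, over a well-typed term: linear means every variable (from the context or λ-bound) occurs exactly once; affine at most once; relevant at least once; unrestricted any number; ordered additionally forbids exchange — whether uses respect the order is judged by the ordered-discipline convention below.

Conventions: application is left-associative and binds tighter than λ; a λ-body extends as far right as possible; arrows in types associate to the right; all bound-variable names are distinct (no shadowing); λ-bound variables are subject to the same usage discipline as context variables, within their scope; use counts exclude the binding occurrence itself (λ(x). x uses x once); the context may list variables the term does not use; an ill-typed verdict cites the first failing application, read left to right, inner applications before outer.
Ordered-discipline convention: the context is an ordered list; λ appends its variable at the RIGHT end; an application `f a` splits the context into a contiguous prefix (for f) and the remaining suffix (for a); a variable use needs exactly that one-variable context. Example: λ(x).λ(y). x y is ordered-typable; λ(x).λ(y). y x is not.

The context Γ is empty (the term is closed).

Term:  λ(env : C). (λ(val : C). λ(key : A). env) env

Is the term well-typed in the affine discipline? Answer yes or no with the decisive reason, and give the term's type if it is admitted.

no — repeated use of env ×2
variable uses: env [bound]=2; val [bound]=0; key [bound]=0
uses in reading order: env, env
typing: the term checks, with type C → A → C
across the five disciplines: ordered ✗ | linear ✗ | affine ✗ | relevant ✗ | unrestricted ✓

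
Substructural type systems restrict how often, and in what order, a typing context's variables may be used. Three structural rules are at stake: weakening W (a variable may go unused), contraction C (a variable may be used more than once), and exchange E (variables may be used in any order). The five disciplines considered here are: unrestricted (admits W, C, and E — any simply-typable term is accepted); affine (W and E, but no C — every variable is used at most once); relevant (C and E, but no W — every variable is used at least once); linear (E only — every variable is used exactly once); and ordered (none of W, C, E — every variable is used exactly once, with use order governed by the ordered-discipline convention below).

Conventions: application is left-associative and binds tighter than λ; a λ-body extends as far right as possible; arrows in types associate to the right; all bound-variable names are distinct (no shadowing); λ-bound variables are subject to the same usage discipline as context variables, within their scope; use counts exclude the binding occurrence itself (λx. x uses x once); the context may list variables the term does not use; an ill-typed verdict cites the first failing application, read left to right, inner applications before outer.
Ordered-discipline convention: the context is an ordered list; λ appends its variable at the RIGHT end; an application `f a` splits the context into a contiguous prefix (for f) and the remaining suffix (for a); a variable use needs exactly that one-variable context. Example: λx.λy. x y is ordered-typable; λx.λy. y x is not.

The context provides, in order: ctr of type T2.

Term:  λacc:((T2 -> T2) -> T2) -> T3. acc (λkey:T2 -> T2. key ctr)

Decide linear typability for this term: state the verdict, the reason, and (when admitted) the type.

yes — exactly-once usage across ctr, acc, key; term : (((T2 -> T2) -> T2) -> T3) -> T3
counts: ctr=1, acc (λ-bound)=1, key (λ-bound)=1
use order (left to right): acc, key, ctr
typing: well-typed — term : (((T2 -> T2) -> T2) -> T3) -> T3
per-discipline verdicts: ordered ✗ | linear ✓ | affine ✓ | relevant ✓ | unrestricted ✓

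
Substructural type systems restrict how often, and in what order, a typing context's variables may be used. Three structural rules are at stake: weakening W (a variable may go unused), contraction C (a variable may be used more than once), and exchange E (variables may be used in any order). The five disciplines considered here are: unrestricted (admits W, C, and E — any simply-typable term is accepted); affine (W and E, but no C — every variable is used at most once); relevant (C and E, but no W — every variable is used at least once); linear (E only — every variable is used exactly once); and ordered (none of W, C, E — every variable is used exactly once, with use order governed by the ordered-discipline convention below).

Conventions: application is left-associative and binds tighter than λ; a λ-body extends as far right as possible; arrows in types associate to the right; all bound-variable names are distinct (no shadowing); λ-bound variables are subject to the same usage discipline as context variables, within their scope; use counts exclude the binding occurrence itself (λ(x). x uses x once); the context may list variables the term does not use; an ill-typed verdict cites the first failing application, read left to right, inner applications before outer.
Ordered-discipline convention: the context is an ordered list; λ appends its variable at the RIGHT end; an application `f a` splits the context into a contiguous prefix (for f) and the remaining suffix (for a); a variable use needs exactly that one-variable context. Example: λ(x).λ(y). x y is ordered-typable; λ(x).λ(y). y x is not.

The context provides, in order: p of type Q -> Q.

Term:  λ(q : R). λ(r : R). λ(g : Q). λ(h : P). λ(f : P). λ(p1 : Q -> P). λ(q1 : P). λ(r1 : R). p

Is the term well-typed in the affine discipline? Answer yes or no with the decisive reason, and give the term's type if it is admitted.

yes — no duplicate uses among p, q, r, g, h, f, p1, q1, r1; term : R -> R -> Q -> P -> P -> (Q -> P) -> P -> R -> Q -> Q
variable uses: p: 1, q (λ-bound): 0, r (λ-bound): 0, g (λ-bound): 0, h (λ-bound): 0, f (λ-bound): 0, p1 (λ-bound): 0, q1 (λ-bound): 0, r1 (λ-bound): 0
order of uses: p
typing: well-typed at R -> R -> Q -> P -> P -> (Q -> P) -> P -> R -> Q -> Q
across the five disciplines: ordered ✗ · linear ✗ · affine ✓ · relevant ✗ · unrestricted ✓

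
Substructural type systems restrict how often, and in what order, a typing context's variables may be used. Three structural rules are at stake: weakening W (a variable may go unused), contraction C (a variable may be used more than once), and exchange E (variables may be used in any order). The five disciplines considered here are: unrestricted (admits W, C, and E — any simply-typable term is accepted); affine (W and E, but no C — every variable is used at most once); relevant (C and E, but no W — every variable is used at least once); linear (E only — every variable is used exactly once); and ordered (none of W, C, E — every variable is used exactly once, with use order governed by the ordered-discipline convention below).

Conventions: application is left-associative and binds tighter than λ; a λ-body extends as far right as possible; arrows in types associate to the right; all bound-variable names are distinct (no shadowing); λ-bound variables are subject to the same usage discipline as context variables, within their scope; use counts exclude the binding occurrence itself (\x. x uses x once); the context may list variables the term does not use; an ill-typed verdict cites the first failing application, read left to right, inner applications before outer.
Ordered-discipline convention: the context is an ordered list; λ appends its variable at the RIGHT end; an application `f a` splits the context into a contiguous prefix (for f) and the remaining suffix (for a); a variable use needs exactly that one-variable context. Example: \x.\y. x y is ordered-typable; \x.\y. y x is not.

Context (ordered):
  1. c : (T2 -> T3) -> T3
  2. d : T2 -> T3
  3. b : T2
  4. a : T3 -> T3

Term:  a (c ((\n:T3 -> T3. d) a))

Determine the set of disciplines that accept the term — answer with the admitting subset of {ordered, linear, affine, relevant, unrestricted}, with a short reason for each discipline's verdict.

admitting disciplines: unrestricted
counts: c ×1; d ×1; b ×0; a ×2; n (λ-bound) ×0
uses in reading order: a, c, d, a
typing: the term checks, with type T3
ordered ✗ (repeated use of a ×2; unused: b, n — weakening required)
linear ✗ (repeated use of a ×2; unused: b, n — weakening required)
affine ✗ (repeated use of a ×2)
relevant ✗ (unused: b, n — weakening required)
unrestricted ✓ (type-checks (T3) and nothing is barred)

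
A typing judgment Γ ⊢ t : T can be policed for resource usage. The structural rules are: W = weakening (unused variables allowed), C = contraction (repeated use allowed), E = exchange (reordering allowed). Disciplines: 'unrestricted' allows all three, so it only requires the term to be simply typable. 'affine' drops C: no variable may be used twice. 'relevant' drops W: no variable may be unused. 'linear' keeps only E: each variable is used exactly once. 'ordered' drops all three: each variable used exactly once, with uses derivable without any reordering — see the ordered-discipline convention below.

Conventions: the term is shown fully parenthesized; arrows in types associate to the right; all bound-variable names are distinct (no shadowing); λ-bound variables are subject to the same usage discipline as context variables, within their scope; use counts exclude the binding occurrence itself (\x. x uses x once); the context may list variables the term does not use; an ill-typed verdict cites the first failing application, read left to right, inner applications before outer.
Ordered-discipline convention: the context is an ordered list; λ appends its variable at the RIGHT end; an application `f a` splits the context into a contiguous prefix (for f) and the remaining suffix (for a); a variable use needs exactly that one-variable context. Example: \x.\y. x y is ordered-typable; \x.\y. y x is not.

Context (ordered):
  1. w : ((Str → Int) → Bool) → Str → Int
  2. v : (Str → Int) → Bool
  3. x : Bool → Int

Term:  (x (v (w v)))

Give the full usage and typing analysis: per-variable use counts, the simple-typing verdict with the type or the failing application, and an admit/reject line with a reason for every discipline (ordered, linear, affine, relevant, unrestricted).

counts: w: 1×, v: 2×, x: 1×
order of uses: x, v, w, v
typing: well-typed at Int
ordered: ✗, v ×2 used more than once (contraction)
linear: ✗, v ×2 used more than once (contraction)
affine: ✗, v ×2 used more than once (contraction)
relevant: ✓, none of w, v, x goes unused
unrestricted: ✓, typability at Int is all that's needed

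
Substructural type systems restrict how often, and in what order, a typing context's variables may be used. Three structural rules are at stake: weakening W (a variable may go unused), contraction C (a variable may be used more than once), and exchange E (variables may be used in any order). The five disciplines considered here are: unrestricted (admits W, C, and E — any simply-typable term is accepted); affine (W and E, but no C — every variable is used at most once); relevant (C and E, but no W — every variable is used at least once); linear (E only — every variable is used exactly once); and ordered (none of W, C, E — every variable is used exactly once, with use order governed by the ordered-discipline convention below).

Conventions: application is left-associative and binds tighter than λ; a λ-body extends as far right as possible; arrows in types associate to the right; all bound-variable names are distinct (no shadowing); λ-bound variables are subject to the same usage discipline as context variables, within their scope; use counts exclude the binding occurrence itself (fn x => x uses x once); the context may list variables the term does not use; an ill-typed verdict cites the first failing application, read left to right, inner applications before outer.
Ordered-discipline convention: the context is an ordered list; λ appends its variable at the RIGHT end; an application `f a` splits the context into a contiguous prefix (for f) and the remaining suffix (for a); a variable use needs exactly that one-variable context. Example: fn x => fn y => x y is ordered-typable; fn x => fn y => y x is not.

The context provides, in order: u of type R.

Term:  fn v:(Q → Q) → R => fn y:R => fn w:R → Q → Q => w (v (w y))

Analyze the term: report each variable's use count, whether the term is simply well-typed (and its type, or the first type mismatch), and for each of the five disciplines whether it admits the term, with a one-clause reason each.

counts: u: 0, v [bound]: 1, y [bound]: 1, w [bound]: 2
use order (left to right): w, v, w, y
typing: well-typed — term : ((Q → Q) → R) → R → (R → Q → Q) → Q → Q
ordered: ✗, repeated use of w ×2; u left unused
linear: ✗, repeated use of w ×2; u left unused
affine: ✗, repeated use of w ×2
relevant: ✗, u left unused
unrestricted: ✓, type-checks (((Q → Q) → R) → R → (R → Q → Q) → Q → Q) and nothing is barred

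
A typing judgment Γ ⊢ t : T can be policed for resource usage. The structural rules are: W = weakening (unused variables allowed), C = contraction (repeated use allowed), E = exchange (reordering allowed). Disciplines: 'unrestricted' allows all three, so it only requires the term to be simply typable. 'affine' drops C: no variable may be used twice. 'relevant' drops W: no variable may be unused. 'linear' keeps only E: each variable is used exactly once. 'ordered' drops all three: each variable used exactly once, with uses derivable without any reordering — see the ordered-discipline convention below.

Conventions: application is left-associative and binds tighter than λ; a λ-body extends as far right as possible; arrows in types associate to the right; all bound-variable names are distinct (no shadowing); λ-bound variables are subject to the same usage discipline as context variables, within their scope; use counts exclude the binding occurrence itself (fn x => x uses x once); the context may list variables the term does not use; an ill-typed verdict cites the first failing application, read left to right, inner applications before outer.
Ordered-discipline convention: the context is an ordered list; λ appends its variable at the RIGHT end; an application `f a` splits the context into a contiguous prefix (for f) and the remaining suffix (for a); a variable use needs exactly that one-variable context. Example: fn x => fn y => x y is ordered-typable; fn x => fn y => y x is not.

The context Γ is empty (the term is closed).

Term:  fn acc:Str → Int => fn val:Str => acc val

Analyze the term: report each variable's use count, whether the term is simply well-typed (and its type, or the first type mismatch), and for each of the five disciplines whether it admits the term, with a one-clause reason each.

counts: acc [bound]=1, val [bound]=1
left-to-right use order: acc, val
typing: ✓ — (Str → Int) → Str → Int
ordered: ✓, one use each (acc, val); ordered split holds
linear: ✓, exactly-once usage across acc, val
affine: ✓, none of acc, val used more than once
relevant: ✓, acc, val: all used, weakening unneeded
unrestricted: ✓, type-checks ((Str → Int) → Str → Int) and nothing is barred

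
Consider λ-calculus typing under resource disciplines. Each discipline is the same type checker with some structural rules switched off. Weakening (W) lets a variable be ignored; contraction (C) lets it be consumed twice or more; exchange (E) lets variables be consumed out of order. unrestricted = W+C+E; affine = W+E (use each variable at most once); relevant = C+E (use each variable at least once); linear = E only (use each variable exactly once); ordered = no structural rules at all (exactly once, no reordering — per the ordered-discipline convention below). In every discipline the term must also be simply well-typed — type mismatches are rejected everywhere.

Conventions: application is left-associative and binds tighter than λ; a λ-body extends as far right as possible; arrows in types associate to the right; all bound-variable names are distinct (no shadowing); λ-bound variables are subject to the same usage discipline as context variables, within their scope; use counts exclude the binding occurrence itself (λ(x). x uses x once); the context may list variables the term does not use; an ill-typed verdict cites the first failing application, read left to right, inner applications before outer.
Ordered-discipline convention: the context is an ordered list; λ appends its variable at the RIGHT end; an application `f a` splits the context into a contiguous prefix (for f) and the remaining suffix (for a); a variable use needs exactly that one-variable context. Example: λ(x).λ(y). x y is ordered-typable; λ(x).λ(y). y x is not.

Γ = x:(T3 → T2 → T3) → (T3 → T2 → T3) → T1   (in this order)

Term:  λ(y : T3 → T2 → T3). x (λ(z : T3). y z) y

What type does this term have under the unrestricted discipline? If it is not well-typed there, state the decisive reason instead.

term : (T3 → T2 → T3) → T1
usage: x ×1; y (λ-bound) ×2; z (λ-bound) ×1
use order (left to right): x, y, z, y
typing: well-typed — term : (T3 → T2 → T3) → T1
across the five disciplines: ordered ✗ | linear ✗ | affine ✗ | relevant ✓ | unrestricted ✓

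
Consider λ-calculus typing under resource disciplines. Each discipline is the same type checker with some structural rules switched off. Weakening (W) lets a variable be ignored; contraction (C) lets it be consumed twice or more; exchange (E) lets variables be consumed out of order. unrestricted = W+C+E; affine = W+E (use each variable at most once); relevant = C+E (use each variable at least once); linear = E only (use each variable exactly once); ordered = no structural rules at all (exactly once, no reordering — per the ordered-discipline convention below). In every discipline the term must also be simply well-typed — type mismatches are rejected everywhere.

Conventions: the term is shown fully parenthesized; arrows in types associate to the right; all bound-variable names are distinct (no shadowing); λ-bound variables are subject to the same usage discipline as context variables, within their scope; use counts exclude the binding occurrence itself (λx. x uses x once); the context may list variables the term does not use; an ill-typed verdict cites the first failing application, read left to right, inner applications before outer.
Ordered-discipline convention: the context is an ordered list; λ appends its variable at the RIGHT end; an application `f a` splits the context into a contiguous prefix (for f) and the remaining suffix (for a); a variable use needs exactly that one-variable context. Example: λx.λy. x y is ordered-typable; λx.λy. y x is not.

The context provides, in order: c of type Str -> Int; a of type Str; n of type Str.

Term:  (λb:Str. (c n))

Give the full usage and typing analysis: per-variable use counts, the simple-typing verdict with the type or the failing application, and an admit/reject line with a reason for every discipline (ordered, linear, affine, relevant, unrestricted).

counts: c: 1×; a: 0×; n: 1×; b (bound): 0×
left-to-right use order: c, n
typing: well-typed — term : Str -> Int
ordered: ✗, a, b never used (weakening)
linear: ✗, a, b never used (weakening)
affine: ✓, at most one use each (c, a, n, b)
relevant: ✗, a, b never used (weakening)
unrestricted: ✓, simply typable at Str -> Int; W, C, E all held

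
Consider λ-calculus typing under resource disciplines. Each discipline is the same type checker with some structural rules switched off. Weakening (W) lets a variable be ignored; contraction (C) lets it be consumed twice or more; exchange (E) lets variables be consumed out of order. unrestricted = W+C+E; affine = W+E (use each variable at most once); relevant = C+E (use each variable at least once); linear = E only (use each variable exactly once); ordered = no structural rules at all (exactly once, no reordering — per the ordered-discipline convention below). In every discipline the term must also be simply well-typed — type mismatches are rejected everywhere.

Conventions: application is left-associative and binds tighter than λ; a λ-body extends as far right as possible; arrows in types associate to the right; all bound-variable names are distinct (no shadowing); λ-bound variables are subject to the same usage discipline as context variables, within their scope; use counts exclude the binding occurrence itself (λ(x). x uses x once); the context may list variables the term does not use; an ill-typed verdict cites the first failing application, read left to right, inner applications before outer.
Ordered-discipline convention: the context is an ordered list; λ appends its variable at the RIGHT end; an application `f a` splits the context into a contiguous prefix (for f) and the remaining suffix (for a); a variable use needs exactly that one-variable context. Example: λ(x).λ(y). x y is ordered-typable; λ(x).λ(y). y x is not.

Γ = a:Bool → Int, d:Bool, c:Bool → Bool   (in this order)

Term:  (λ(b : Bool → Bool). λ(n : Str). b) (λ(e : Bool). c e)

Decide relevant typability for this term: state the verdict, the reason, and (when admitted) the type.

no — a, d, n never used (weakening)
use counts: a=0; d=0; c=1; b [bound]=1; n [bound]=0; e [bound]=1
left-to-right use order: b, c, e
typing: well-typed at Str → Bool → Bool
summary: ordered ✗ | linear ✗ | affine ✓ | relevant ✗ | unrestricted ✓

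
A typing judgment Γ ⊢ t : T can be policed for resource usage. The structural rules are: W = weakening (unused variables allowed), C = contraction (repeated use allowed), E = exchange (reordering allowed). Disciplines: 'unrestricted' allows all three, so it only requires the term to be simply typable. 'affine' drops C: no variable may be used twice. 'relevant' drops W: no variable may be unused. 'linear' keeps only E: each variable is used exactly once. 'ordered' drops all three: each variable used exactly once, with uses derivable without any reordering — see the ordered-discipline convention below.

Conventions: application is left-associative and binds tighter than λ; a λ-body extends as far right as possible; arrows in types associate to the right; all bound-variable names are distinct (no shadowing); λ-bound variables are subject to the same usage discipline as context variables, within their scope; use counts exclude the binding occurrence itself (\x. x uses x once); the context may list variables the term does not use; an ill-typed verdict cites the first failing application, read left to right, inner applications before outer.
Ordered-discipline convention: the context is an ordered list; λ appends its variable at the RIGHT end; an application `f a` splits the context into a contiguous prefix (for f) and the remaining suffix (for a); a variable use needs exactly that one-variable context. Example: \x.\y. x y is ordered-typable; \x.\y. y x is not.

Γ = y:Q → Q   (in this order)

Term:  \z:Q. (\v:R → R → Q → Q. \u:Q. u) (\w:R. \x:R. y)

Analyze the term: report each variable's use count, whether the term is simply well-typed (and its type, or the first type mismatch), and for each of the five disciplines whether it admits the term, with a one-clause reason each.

usage: y ×1, z [bound] ×0, v [bound] ×0, u [bound] ×1, w [bound] ×0, x [bound] ×0
use order (left to right): u, y
typing: well-typed — term : Q → Q → Q
ordered ✗ (z, v, w, x never used (weakening))
linear ✗ (z, v, w, x never used (weakening))
affine ✓ (none of y, z, v, u, w, x used more than once)
relevant ✗ (z, v, w, x never used (weakening))
unrestricted ✓ (typability at Q → Q → Q is all that's needed)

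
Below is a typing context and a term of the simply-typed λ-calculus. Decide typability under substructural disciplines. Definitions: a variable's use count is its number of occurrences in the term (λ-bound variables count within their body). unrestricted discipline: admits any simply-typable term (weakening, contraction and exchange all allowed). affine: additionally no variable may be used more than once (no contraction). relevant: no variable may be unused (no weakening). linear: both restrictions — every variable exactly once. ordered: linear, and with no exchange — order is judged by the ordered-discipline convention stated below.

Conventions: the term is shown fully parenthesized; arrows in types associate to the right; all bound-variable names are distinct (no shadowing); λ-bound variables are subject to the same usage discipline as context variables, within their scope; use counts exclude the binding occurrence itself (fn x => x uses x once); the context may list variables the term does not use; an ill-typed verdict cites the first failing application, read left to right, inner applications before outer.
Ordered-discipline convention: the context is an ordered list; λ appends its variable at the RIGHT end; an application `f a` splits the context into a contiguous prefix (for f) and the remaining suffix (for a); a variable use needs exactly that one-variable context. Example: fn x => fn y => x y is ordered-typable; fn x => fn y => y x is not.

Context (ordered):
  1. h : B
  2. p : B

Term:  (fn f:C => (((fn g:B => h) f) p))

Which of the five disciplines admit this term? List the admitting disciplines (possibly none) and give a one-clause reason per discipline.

admitted in: none
usage: h ×1; p ×1; f (λ-bound) ×1; g (λ-bound) ×0
use order (left to right): h, f, p
typing: ill-typed: an application expects B but receives C
ordered: ✗ — not simply typable
linear: ✗ — fails simple typing
affine: ✗ — a type mismatch blocks all five
relevant: ✗ — the type mismatch rejects it
unrestricted: ✗ — not simply typable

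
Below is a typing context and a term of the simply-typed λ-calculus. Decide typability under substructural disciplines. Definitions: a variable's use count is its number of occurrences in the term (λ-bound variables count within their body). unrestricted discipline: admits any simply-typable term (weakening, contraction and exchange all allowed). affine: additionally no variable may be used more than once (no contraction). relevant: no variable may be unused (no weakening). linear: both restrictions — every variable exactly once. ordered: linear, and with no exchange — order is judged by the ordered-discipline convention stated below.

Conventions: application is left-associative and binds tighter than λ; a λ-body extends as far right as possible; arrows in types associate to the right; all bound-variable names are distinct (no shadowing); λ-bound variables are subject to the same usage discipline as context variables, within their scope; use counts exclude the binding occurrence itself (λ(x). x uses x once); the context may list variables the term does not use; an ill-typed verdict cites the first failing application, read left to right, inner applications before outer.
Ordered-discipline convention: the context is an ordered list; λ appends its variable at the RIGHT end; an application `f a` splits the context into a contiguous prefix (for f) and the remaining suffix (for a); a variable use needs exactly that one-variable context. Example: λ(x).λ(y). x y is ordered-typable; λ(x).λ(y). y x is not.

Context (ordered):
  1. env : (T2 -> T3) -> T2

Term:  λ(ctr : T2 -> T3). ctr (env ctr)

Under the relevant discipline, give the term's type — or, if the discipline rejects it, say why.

term : (T2 -> T3) -> T3
variable uses: env: 1; ctr (λ-bound): 2
order of uses: ctr, env, ctr
typing: the term checks, with type (T2 -> T3) -> T3
per-discipline verdicts: ordered ✗ | linear ✗ | affine ✗ | relevant ✓ | unrestricted ✓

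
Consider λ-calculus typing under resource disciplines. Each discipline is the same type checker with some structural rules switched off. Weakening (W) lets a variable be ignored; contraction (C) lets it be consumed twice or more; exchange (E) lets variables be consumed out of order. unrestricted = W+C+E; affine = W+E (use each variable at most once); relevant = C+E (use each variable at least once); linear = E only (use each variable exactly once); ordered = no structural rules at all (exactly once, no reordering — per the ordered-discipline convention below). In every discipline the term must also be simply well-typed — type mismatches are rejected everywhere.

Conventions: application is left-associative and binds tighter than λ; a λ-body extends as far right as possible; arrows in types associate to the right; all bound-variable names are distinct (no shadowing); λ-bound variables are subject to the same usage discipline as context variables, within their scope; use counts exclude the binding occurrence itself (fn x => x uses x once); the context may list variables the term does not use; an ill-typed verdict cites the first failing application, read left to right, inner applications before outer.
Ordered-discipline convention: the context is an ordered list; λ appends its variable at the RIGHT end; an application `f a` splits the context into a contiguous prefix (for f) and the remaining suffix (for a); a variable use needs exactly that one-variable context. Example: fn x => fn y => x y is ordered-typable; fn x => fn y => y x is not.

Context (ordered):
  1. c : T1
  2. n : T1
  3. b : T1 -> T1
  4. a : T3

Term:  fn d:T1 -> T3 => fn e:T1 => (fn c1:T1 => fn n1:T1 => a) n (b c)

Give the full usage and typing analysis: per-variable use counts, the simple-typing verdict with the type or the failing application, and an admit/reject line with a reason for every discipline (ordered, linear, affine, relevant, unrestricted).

counts: c: 1×, n: 1×, b: 1×, a: 1×, d (λ-bound): 0×, e (λ-bound): 0×, c1 (λ-bound): 0×, n1 (λ-bound): 0×
left-to-right use order: a, n, b, c
typing: the term checks, with type (T1 -> T3) -> T1 -> T3
ordered: ✗ — d, e, c1, n1 left unused
linear: ✗ — d, e, c1, n1 left unused
affine: ✓ — at most one use each (c, n, b, a, d, e, c1, n1)
relevant: ✗ — d, e, c1, n1 left unused
unrestricted: ✓ — type-checks ((T1 -> T3) -> T1 -> T3) and nothing is barred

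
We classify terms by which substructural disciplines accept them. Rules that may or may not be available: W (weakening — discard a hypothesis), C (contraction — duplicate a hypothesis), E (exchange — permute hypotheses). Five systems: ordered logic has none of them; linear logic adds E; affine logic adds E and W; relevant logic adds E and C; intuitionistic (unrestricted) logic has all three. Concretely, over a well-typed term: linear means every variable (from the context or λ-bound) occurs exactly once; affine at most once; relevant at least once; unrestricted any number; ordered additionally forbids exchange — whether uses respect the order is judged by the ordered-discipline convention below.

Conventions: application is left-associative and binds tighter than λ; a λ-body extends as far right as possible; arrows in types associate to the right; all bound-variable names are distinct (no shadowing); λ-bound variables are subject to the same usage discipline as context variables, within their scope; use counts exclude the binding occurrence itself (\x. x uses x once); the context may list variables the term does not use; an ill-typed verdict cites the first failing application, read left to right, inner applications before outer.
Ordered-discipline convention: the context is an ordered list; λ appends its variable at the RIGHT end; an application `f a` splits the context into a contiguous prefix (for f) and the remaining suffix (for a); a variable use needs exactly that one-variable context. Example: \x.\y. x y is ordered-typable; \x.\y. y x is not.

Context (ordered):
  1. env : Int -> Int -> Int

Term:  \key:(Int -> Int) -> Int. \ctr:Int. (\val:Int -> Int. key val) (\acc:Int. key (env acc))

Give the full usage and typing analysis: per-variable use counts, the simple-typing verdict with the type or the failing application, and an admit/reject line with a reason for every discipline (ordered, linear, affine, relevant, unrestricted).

use counts: env: 1; key (bound): 2; ctr (bound): 0; val (bound): 1; acc (bound): 1
uses in reading order: key, val, key, env, acc
typing: well-typed at ((Int -> Int) -> Int) -> Int -> Int
ordered: ✗, key ×2 used more than once (contraction); ctr never used (weakening)
linear: ✗, key ×2 used more than once (contraction); ctr never used (weakening)
affine: ✗, key ×2 used more than once (contraction)
relevant: ✗, ctr never used (weakening)
unrestricted: ✓, simply typable at ((Int -> Int) -> Int) -> Int -> Int; W, C, E all held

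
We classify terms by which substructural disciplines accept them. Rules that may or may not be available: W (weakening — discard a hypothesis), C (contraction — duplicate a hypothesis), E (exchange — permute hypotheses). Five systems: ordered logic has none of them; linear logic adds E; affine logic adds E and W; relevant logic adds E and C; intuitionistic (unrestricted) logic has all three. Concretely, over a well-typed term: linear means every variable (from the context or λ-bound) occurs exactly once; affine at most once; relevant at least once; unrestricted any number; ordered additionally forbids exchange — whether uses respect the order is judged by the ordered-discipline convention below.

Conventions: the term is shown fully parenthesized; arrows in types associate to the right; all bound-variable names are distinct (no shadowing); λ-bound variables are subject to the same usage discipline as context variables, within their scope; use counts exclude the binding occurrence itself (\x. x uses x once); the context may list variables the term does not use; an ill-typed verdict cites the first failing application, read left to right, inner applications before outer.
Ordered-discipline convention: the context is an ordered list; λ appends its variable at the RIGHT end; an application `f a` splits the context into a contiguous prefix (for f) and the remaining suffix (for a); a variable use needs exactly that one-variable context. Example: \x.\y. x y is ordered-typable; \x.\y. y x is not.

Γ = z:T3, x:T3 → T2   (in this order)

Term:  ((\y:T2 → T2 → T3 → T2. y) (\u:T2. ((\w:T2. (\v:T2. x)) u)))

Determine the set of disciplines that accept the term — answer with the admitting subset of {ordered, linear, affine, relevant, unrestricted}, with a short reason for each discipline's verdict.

admitted in: affine, unrestricted
counts: z=0, x=1, y [bound]=1, u [bound]=1, w [bound]=0, v [bound]=0
left-to-right use order: y, x, u
typing: ✓ — T2 → T2 → T3 → T2
ordered: ✗ — z, w, v never used (weakening)
linear: ✗ — z, w, v never used (weakening)
affine: ✓ — no duplicate uses among z, x, y, u, w, v
relevant: ✗ — z, w, v never used (weakening)
unrestricted: ✓ — simply typable at T2 → T2 → T3 → T2; W, C, E all held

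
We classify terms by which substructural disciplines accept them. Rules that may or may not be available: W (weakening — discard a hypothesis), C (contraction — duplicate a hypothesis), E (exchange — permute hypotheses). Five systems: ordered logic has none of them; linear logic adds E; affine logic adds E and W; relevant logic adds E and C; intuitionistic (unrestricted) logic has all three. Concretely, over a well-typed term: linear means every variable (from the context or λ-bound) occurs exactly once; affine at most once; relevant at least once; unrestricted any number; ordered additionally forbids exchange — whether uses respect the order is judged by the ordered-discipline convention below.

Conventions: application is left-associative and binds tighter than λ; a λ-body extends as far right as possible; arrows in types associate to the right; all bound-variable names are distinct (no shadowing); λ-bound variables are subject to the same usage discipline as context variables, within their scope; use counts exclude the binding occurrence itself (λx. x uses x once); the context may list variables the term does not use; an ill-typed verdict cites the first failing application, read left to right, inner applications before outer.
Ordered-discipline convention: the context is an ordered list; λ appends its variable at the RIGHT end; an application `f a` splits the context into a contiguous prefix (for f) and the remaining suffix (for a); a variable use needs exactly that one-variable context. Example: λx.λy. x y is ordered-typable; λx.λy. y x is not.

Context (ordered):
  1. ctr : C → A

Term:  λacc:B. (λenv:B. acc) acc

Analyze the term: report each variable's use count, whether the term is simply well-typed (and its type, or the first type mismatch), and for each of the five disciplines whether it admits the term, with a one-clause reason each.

usage: ctr: 0; acc (λ-bound): 2; env (λ-bound): 0
use order (left to right): acc, acc
typing: ✓ — B → B
ordered: ✗ — acc ×2 used more than once (contraction); needs weakening: ctr, env unused
linear: ✗ — acc ×2 used more than once (contraction); needs weakening: ctr, env unused
affine: ✗ — acc ×2 used more than once (contraction)
relevant: ✗ — needs weakening: ctr, env unused
unrestricted: ✓ — typability at B → B is all that's needed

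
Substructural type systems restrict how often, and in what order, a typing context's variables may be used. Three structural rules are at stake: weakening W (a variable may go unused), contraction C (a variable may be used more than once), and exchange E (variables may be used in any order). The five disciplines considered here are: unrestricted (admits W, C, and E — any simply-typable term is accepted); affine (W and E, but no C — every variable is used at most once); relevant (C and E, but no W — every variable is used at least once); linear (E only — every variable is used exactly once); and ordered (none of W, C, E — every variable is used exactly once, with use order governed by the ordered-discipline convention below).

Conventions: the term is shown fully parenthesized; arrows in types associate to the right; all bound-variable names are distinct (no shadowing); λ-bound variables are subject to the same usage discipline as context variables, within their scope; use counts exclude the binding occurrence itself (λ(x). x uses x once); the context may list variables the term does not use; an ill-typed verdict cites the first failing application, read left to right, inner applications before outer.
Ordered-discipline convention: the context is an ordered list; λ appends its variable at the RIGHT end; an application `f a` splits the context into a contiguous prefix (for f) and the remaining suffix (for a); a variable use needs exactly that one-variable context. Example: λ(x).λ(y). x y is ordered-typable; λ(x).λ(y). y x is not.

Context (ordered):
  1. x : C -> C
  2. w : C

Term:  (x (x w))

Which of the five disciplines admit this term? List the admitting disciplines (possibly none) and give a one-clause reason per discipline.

admitted by: relevant, unrestricted
use counts: x: 2×; w: 1×
uses in reading order: x, x, w
typing: ✓ — C
ordered: ✗, repeated use of x ×2
linear: ✗, repeated use of x ×2
affine: ✗, repeated use of x ×2
relevant: ✓, at least one use each (x, w)
unrestricted: ✓, type-checks (C) and nothing is barred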